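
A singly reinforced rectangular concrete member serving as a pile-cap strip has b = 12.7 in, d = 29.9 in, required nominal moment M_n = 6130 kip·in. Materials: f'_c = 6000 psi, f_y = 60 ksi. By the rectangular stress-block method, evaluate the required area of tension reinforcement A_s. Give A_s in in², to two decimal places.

A_s ≈ 3.62 in²

From M_n = 0.85 f'_c a b (d − a/2):
a = d − √(d² − 2M_n/(0.85 f'_c b)) = 29.9 − √(29.9² − 2 × 6130/(0.85 × 6 × 12.7)) = 3.353 in.
A_s = 0.85 f'_c a b / f_y = 0.85 × 6 × 3.353 × 12.7 / 60 = 3.620 in².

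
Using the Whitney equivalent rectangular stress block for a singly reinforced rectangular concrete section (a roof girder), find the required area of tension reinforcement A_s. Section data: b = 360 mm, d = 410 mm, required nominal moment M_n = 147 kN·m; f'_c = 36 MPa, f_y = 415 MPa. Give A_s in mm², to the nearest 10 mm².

With M_n = 0.85 f'_c a b (d − a/2), solve the quadratic for a:
a = d − √(d² − 2M_n/(0.85 f'_c b)) = 410 − √(410² − 2 × 147×10⁶/(0.85 × 36 × 360)) = 33.95 mm.
A_s = 0.85 f'_c a b / f_y = 0.85 × 36 × 33.95 × 360 / 415 = 901.2 mm².

A_s ≈ 900 mm²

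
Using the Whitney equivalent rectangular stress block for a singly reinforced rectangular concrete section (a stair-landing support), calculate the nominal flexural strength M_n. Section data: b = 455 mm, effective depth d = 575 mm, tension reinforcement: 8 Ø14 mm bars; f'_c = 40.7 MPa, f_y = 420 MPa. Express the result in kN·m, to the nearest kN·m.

A_s = 8 × 154 = 1232 mm².
T = A_s f_y = 1232 × 420 = 517440 N = 517.44 kN.
From C = T: a = T/(0.85 f'_c b) = 517440/(0.85 × 40.7 × 455) = 32.87 mm.
M_n = T(d − a/2) = 517.44 kN × (575 − 16.435) mm = 289.02 kN·m.

M_n ≈ 289 kN·m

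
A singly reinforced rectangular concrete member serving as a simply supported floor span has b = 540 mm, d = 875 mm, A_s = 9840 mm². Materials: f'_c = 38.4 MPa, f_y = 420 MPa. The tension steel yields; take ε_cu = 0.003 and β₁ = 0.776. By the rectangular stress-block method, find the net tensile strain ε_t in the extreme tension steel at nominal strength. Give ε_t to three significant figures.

ε_t ≈ 0.00569

a = A_s f_y/(0.85 f'_c b) = 234.48 mm.
β₁ = 0.776, so c = a/β₁ = 234.48/0.776 = 302.16 mm.
From the linear strain diagram with ε_cu = 0.003: ε_t = 0.003 (d − c)/c = 0.003 × (875 − 302.16)/302.16 = 0.00569.
Since ε_t ≥ 0.005, the section is tension-controlled.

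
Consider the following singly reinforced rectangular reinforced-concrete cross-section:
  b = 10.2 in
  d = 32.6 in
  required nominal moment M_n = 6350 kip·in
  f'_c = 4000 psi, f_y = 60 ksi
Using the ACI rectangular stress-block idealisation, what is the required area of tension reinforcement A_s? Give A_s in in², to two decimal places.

From M_n = 0.85 f'_c a b (d − a/2):
a = d − √(d² − 2M_n/(0.85 f'_c b)) = 32.6 − √(32.6² − 2 × 6350/(0.85 × 4 × 10.2)) = 6.208 in.
A_s = 0.85 f'_c a b / f_y = 0.85 × 4 × 6.208 × 10.2 / 60 = 3.588 in².

A_s ≈ 3.59 in²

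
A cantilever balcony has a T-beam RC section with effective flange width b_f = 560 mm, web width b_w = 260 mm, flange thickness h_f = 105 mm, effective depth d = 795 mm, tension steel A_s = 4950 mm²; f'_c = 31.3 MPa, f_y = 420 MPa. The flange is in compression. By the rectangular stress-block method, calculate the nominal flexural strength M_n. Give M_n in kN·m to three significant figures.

M_n ≈ 1500 kN·m

Tension: T = A_s f_y = 4950 × 420 = 2079000 N.
Try a within the flange: a = T/(0.85 f'_c b_f) = 2079000/(0.85 × 31.3 × 560) = 139.54 mm.
a = 139.54 > h_f = 105 mm: the block extends into the web. Split into flange-overhang and web parts.
C_f = 0.85 f'_c (b_f − b_w) h_f = 0.85 × 31.3 × (560 − 260) × 105 = 838058 N.
Remaining web compression depth: a_w = (T − C_f)/(0.85 f'_c b_w) = (2079000 − 838058)/(0.85 × 31.3 × 260) = 179.40 mm.
M_n = C_f(d − h_f/2) + (T − C_f)(d − a_w/2) = 838058 × (795 − 52.5) + 1240942 × (795 − 89.7) = 622.26 + 875.24 = 1497.50 × 10⁶ N·mm.
M_n = 1497.50 kN·m.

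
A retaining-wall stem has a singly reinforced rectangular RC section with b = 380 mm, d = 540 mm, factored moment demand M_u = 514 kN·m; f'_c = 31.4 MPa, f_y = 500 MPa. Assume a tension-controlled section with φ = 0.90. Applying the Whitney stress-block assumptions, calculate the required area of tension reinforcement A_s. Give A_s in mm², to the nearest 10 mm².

M_n = M_u/φ = 514/0.90 = 571.111 kN·m.
With M_n = 0.85 f'_c a b (d − a/2), solve the quadratic for a:
a = d − √(d² − 2M_n/(0.85 f'_c b)) = 540 − √(540² − 2 × 571.111×10⁶/(0.85 × 31.4 × 380)) = 116.94 mm.
A_s = 0.85 f'_c a b / f_y = 0.85 × 31.4 × 116.94 × 380 / 500 = 2372.1 mm².

A_s ≈ 2370 mm²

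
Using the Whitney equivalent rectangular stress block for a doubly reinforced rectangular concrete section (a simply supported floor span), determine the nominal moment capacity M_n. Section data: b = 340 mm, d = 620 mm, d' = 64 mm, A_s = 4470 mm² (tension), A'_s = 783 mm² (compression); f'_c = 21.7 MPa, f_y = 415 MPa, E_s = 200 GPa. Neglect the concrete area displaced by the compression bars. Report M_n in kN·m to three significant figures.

Assume both tension and compression steel yield.
Net tension couple steel: A_s − A'_s = 3687 mm².
a = (A_s − A'_s) f_y / (0.85 f'_c b) = 1530105/(0.85 × 21.7 × 340) = 243.99 mm.
c = a/β₁ = 243.99/0.85 = 287.05 mm; ε'_s = 0.003(c − d')/c = 0.0023 ≥ f_y/E_s = 0.0021, so compression steel does yield.
M_n = (A_s − A'_s) f_y (d − a/2) + A'_s f_y (d − d') = [1530105 × (620 − 121.995) + 324945 × (620 − 64)] × 10⁻⁶ = 762.00 + 180.67 = 942.67 kN·m.

M_n ≈ 943 kN·m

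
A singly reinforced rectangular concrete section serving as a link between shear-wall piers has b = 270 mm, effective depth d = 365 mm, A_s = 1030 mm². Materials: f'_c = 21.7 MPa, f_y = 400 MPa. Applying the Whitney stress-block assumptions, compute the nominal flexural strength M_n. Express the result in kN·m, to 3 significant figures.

M_n ≈ 133 kN·m

T = A_s f_y = 1030 × 400 = 412000 N = 412 kN.
From C = T: a = T/(0.85 f'_c b) = 412000/(0.85 × 21.7 × 270) = 82.73 mm.
M_n = T(d − a/2) = 412 kN × (365 − 41.365) mm = 133.34 kN·m.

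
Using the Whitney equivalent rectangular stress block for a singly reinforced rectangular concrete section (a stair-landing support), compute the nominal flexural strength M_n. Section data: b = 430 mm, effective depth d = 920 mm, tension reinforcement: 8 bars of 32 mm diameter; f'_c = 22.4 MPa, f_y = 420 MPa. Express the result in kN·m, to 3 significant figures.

M_n ≈ 2040 kN·m

A_s = 8 × 804 = 6432 mm².
T = A_s f_y = 6432 × 420 = 2701440 N = 2701.44 kN.
From C = T: a = T/(0.85 f'_c b) = 2701440/(0.85 × 22.4 × 430) = 329.96 mm.
M_n = T(d − a/2) = 2701.44 kN × (920 − 164.98) mm = 2039.64 kN·m.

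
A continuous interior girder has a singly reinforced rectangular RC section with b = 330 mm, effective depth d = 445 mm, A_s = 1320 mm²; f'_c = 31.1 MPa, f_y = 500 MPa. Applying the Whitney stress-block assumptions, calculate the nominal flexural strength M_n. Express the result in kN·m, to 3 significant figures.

M_n ≈ 269 kN·m

T = A_s f_y = 1320 × 500 = 660000 N = 660 kN.
From C = T: a = T/(0.85 f'_c b) = 660000/(0.85 × 31.1 × 330) = 75.66 mm.
M_n = T(d − a/2) = 660 kN × (445 − 37.83) mm = 268.73 kN·m.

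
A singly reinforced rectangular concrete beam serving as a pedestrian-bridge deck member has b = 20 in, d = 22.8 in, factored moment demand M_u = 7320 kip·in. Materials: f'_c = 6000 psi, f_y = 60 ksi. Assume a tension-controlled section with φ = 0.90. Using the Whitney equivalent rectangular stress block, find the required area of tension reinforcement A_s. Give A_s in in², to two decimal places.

A_s ≈ 6.49 in²

M_n = M_u/φ = 7320/0.90 = 8133.33 kip·in.
From M_n = 0.85 f'_c a b (d − a/2):
a = d − √(d² − 2M_n/(0.85 f'_c b)) = 22.8 − √(22.8² − 2 × 8133.33/(0.85 × 6 × 20)) = 3.817 in.
A_s = 0.85 f'_c a b / f_y = 0.85 × 6 × 3.817 × 20 / 60 = 6.489 in².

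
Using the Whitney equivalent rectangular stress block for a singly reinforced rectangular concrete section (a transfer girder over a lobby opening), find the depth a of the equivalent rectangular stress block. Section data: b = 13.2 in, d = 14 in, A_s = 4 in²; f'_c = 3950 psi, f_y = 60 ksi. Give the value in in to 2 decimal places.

a ≈ 5.42 in

T = A_s f_y = 4 × 60 = 240 kips.
a = T/(0.85 f'_c b) = 240/(0.85 × 3.95 × 13.2) = 5.42 in.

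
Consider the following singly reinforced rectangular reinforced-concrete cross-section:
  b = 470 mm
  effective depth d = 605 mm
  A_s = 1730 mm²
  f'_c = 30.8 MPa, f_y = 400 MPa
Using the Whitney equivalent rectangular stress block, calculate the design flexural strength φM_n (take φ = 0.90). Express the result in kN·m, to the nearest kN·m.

T = A_s f_y = 1730 × 400 = 692000 N = 692 kN.
From C = T: a = T/(0.85 f'_c b) = 692000/(0.85 × 30.8 × 470) = 56.24 mm.
M_n = T(d − a/2) = 692 kN × (605 − 28.12) mm = 399.20 kN·m.
φM_n = 0.90 × 399.20 = 359.28 kN·m.

φM_n ≈ 359 kN·m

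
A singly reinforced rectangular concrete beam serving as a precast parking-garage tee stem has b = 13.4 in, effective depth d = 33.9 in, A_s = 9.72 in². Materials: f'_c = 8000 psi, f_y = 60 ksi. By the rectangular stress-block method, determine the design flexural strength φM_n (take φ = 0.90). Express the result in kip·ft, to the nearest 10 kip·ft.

φM_n ≈ 1340 kip·ft

T = A_s f_y = 9.72 × 60 = 583.2 kips.
a = T/(0.85 f'_c b) = 583.2/(0.85 × 8 × 13.4) = 6.400 in.
M_n = T(d − a/2) = 583.2 × (33.9 − 3.2) = 17904.2 kip·in = 17904.2/12 = 1492.02 kip·ft.
φM_n = 0.90 × 1492.02 = 1342.82 kip·ft.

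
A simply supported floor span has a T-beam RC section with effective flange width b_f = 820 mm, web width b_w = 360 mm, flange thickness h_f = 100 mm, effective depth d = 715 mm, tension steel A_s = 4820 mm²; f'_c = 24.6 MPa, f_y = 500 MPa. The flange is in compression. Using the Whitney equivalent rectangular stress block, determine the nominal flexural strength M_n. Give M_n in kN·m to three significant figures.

Tension: T = A_s f_y = 4820 × 500 = 2410000 N.
Try a within the flange: a = T/(0.85 f'_c b_f) = 2410000/(0.85 × 24.6 × 820) = 140.56 mm.
a = 140.56 > h_f = 100 mm: the block extends into the web. Split into flange-overhang and web parts.
C_f = 0.85 f'_c (b_f − b_w) h_f = 0.85 × 24.6 × (820 − 360) × 100 = 961860 N.
Remaining web compression depth: a_w = (T − C_f)/(0.85 f'_c b_w) = (2410000 − 961860)/(0.85 × 24.6 × 360) = 192.38 mm.
M_n = C_f(d − h_f/2) + (T − C_f)(d − a_w/2) = 961860 × (715 − 50) + 1448140 × (715 − 96.19) = 639.64 + 896.12 = 1535.76 × 10⁶ N·mm.
M_n = 1535.76 kN·m.

M_n ≈ 1540 kN·m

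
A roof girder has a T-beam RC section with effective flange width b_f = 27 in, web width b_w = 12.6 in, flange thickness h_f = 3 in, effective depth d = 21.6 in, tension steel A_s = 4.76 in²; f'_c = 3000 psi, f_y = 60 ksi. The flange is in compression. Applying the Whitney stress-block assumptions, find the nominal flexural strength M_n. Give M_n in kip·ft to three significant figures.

Tension: T = A_s f_y = 4.76 × 60 = 285.6 kips.
Try a within the flange: a = T/(0.85 f'_c b_f) = 285.6/(0.85 × 3 × 27) = 4.148 in.
a = 4.148 > h_f = 3 in: the block extends into the web. Split into flange-overhang and web parts.
C_f = 0.85 f'_c (b_f − b_w) h_f = 0.85 × 3 × (27 − 12.6) × 3 = 110.2 kips.
Remaining web compression depth: a_w = (T − C_f)/(0.85 f'_c b_w) = (285.6 − 110.2)/(0.85 × 3 × 12.6) = 5.459 in.
M_n = C_f(d − h_f/2) + (T − C_f)(d − a_w/2) = 110.2 × (21.6 − 1.5) + 175.4 × (21.6 − 2.7295) = 2215.0 + 3309.9 = 5524.9 kip·in.
M_n = 5524.9/12 = 460.41 kip·ft.

M_n ≈ 460 kip·ft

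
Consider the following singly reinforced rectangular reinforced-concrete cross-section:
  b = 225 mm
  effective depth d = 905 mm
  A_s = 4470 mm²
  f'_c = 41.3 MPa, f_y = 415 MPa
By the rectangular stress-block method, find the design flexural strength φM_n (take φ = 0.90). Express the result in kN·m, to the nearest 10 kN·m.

φM_n ≈ 1310 kN·m

T = A_s f_y = 4470 × 415 = 1855050 N = 1855.05 kN.
From C = T: a = T/(0.85 f'_c b) = 1855050/(0.85 × 41.3 × 225) = 234.86 mm.
M_n = T(d − a/2) = 1855.05 kN × (905 − 117.43) mm = 1460.98 kN·m.
φM_n = 0.90 × 1460.98 = 1314.88 kN·m.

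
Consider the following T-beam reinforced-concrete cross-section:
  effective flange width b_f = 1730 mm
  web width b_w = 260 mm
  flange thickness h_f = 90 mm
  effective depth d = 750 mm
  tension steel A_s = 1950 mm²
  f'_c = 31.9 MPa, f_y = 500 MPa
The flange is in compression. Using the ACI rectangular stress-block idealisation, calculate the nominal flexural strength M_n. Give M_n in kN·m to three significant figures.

M_n ≈ 721 kN·m

Tension: T = A_s f_y = 1950 × 500 = 975000 N.
Try a within the flange: a = T/(0.85 f'_c b_f) = 975000/(0.85 × 31.9 × 1730) = 20.78 mm.
Since a = 20.78 ≤ h_f = 90 mm, the stress block lies entirely in the flange; analyse as a rectangular beam of width b_f.
M_n = T(d − a/2) = 975000 × (750 − 10.39) = 721.12 × 10⁶ N·mm.
M_n = 721.12 kN·m.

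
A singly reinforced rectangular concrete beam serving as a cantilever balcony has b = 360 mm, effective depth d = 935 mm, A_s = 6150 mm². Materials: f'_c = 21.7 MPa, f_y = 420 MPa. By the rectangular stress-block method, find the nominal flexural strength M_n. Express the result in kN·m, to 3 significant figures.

T = A_s f_y = 6150 × 420 = 2583000 N = 2583 kN.
From C = T: a = T/(0.85 f'_c b) = 2583000/(0.85 × 21.7 × 360) = 388.99 mm.
M_n = T(d − a/2) = 2583 kN × (935 − 194.495) mm = 1912.72 kN·m.

M_n ≈ 1910 kN·m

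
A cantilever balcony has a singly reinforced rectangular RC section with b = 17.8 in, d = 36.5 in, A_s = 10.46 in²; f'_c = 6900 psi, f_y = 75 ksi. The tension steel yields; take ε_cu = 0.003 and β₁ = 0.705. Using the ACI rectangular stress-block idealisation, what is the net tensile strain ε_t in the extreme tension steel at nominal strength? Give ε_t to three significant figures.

ε_t ≈ 0.00727

a = A_s f_y/(0.85 f'_c b) = 7.515 in.
β₁ = 0.705, so c = a/β₁ = 7.515/0.705 = 10.660 in.
From the linear strain diagram with ε_cu = 0.003: ε_t = 0.003 (d − c)/c = 0.003 × (36.5 − 10.660)/10.660 = 0.00727.
Since ε_t ≥ 0.005, the section is tension-controlled.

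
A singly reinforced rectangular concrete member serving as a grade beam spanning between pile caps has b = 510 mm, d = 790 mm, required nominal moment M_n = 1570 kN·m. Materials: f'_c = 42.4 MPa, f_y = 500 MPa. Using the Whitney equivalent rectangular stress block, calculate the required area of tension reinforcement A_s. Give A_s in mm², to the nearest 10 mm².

A_s ≈ 4290 mm²

With M_n = 0.85 f'_c a b (d − a/2), solve the quadratic for a:
a = d − √(d² − 2M_n/(0.85 f'_c b)) = 790 − √(790² − 2 × 1570×10⁶/(0.85 × 42.4 × 510)) = 116.75 mm.
A_s = 0.85 f'_c a b / f_y = 0.85 × 42.4 × 116.75 × 510 / 500 = 4291.8 mm².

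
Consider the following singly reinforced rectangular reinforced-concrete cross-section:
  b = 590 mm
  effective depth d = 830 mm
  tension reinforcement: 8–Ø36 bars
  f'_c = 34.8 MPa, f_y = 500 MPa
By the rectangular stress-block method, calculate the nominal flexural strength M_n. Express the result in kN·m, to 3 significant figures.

M_n ≈ 2900 kN·m

A_s = 8 × 1018 = 8144 mm².
T = A_s f_y = 8144 × 500 = 4072000 N = 4072 kN.
From C = T: a = T/(0.85 f'_c b) = 4072000/(0.85 × 34.8 × 590) = 233.32 mm.
M_n = T(d − a/2) = 4072 kN × (830 − 116.66) mm = 2904.72 kN·m.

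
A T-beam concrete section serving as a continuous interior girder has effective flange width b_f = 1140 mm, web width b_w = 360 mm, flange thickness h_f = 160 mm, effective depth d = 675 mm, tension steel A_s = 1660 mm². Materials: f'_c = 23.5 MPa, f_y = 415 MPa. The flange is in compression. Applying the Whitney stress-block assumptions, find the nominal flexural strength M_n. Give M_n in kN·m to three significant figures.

Tension: T = A_s f_y = 1660 × 415 = 688900 N.
Try a within the flange: a = T/(0.85 f'_c b_f) = 688900/(0.85 × 23.5 × 1140) = 30.25 mm.
Since a = 30.25 ≤ h_f = 160 mm, the stress block lies entirely in the flange; analyse as a rectangular beam of width b_f.
M_n = T(d − a/2) = 688900 × (675 − 15.125) = 454.59 × 10⁶ N·mm.
M_n = 454.59 kN·m.

M_n ≈ 455 kN·m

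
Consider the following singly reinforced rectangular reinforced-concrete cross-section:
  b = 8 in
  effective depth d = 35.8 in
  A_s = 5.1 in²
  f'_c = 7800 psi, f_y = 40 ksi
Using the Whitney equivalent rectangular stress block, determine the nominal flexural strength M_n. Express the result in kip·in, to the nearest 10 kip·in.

M_n ≈ 6910 kip·in

T = A_s f_y = 5.1 × 40 = 204 kips.
a = T/(0.85 f'_c b) = 204/(0.85 × 7.8 × 8) = 3.846 in.
M_n = T(d − a/2) = 204 × (35.8 − 1.923) = 6910.9 kip·in.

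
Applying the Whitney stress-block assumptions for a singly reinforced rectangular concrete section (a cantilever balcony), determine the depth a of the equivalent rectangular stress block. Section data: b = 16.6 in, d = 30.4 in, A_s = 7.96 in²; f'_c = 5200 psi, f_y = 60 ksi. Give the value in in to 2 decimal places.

a ≈ 6.51 in

T = A_s f_y = 7.96 × 60 = 477.6 kips.
a = T/(0.85 f'_c b) = 477.6/(0.85 × 5.2 × 16.6) = 6.51 in.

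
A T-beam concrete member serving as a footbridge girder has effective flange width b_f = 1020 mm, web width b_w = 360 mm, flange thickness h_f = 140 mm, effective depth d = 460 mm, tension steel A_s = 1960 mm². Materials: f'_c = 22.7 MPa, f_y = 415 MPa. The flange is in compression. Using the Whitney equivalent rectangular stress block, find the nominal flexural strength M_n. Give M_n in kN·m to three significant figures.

M_n ≈ 357 kN·m

Tension: T = A_s f_y = 1960 × 415 = 813400 N.
Try a within the flange: a = T/(0.85 f'_c b_f) = 813400/(0.85 × 22.7 × 1020) = 41.33 mm.
Since a = 41.33 ≤ h_f = 140 mm, the stress block lies entirely in the flange; analyse as a rectangular beam of width b_f.
M_n = T(d − a/2) = 813400 × (460 − 20.665) = 357.36 × 10⁶ N·mm.
M_n = 357.36 kN·m.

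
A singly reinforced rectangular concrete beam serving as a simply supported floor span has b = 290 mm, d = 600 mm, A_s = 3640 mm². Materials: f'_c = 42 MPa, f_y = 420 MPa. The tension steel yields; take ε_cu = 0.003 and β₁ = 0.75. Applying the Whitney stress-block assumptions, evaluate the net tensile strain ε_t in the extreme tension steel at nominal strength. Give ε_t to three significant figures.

ε_t ≈ 0.00614

a = A_s f_y/(0.85 f'_c b) = 147.67 mm.
β₁ = 0.75, so c = a/β₁ = 147.67/0.75 = 196.89 mm.
From the linear strain diagram with ε_cu = 0.003: ε_t = 0.003 (d − c)/c = 0.003 × (600 − 196.89)/196.89 = 0.00614.
Since ε_t ≥ 0.005, the section is tension-controlled.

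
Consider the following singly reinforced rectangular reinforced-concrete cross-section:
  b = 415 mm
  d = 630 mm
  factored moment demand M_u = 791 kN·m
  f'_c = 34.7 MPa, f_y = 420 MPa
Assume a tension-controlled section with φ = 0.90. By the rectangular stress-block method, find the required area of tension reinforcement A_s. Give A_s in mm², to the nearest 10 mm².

M_n = M_u/φ = 791/0.90 = 878.889 kN·m.
With M_n = 0.85 f'_c a b (d − a/2), solve the quadratic for a:
a = d − √(d² − 2M_n/(0.85 f'_c b)) = 630 − √(630² − 2 × 878.889×10⁶/(0.85 × 34.7 × 415)) = 126.72 mm.
A_s = 0.85 f'_c a b / f_y = 0.85 × 34.7 × 126.72 × 415 / 420 = 3693.1 mm².

A_s ≈ 3690 mm²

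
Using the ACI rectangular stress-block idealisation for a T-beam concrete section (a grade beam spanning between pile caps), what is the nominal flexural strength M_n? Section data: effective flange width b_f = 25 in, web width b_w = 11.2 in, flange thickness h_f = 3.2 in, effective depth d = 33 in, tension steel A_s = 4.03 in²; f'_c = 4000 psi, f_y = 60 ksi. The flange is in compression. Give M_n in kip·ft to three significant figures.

M_n ≈ 636 kip·ft

Tension: T = A_s f_y = 4.03 × 60 = 241.8 kips.
Try a within the flange: a = T/(0.85 f'_c b_f) = 241.8/(0.85 × 4 × 25) = 2.845 in.
Since a = 2.845 ≤ h_f = 3.2 in, the stress block lies entirely in the flange; analyse as a rectangular beam of width b_f.
M_n = T(d − a/2) = 241.8 × (33 − 1.4225) = 7635.4 kip·in.
M_n = 7635.4/12 = 636.28 kip·ft.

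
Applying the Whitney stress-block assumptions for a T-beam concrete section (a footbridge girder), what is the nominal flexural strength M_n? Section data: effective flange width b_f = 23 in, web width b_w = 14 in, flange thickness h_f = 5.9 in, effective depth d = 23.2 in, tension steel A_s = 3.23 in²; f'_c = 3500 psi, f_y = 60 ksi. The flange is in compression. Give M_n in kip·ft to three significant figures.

M_n ≈ 352 kip·ft

Tension: T = A_s f_y = 3.23 × 60 = 193.8 kips.
Try a within the flange: a = T/(0.85 f'_c b_f) = 193.8/(0.85 × 3.5 × 23) = 2.832 in.
Since a = 2.832 ≤ h_f = 5.9 in, the stress block lies entirely in the flange; analyse as a rectangular beam of width b_f.
M_n = T(d − a/2) = 193.8 × (23.2 − 1.416) = 4221.7 kip·in.
M_n = 4221.7/12 = 351.81 kip·ft.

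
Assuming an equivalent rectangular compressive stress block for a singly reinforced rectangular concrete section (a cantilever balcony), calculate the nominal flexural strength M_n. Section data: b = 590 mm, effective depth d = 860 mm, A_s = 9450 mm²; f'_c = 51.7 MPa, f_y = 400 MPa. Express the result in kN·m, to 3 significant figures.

T = A_s f_y = 9450 × 400 = 3780000 N = 3780 kN.
From C = T: a = T/(0.85 f'_c b) = 3780000/(0.85 × 51.7 × 590) = 145.79 mm.
M_n = T(d − a/2) = 3780 kN × (860 − 72.895) mm = 2975.26 kN·m.

M_n ≈ 2980 kN·m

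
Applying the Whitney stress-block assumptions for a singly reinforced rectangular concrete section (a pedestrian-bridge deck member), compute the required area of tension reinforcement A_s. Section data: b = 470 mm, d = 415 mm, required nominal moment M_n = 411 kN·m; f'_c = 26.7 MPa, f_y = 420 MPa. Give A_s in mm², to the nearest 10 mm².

With M_n = 0.85 f'_c a b (d − a/2), solve the quadratic for a:
a = d − √(d² − 2M_n/(0.85 f'_c b)) = 415 − √(415² − 2 × 411×10⁶/(0.85 × 26.7 × 470)) = 106.52 mm.
A_s = 0.85 f'_c a b / f_y = 0.85 × 26.7 × 106.52 × 470 / 420 = 2705.3 mm².

A_s ≈ 2710 mm²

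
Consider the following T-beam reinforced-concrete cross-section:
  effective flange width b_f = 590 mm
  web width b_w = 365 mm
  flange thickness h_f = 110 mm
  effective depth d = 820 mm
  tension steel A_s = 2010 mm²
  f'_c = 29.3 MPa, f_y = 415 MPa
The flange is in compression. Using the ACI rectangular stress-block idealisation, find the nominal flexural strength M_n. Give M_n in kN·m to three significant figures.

M_n ≈ 660 kN·m

Tension: T = A_s f_y = 2010 × 415 = 834150 N.
Try a within the flange: a = T/(0.85 f'_c b_f) = 834150/(0.85 × 29.3 × 590) = 56.77 mm.
Since a = 56.77 ≤ h_f = 110 mm, the stress block lies entirely in the flange; analyse as a rectangular beam of width b_f.
M_n = T(d − a/2) = 834150 × (820 − 28.385) = 660.33 × 10⁶ N·mm.
M_n = 660.33 kN·m.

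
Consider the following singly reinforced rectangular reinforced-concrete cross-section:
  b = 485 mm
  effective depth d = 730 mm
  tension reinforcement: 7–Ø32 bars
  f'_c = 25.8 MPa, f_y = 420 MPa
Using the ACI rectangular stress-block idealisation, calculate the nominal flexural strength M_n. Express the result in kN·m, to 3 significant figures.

M_n ≈ 1460 kN·m

A_s = 7 × 804 = 5628 mm².
T = A_s f_y = 5628 × 420 = 2363760 N = 2363.76 kN.
From C = T: a = T/(0.85 f'_c b) = 2363760/(0.85 × 25.8 × 485) = 222.24 mm.
M_n = T(d − a/2) = 2363.76 kN × (730 − 111.12) mm = 1462.88 kN·m.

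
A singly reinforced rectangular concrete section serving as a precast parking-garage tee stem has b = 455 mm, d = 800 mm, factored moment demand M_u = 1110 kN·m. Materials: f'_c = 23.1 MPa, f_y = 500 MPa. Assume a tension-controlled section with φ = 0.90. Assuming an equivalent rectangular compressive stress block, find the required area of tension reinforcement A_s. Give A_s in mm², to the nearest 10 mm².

A_s ≈ 3520 mm²

M_n = M_u/φ = 1110/0.90 = 1233.33 kN·m.
With M_n = 0.85 f'_c a b (d − a/2), solve the quadratic for a:
a = d − √(d² − 2M_n/(0.85 f'_c b)) = 800 − √(800² − 2 × 1233.33×10⁶/(0.85 × 23.1 × 455)) = 196.76 mm.
A_s = 0.85 f'_c a b / f_y = 0.85 × 23.1 × 196.76 × 455 / 500 = 3515.7 mm².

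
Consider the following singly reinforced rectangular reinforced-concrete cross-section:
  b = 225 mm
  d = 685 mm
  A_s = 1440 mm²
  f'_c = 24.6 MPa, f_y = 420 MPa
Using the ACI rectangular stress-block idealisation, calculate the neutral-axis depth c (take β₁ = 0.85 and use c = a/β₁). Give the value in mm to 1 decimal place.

c ≈ 151.2 mm

T = A_s f_y = 1440 × 420 = 604800 N = 604.8 kN.
Setting C = 0.85 f'_c a b equal to T: a = 604800/(0.85 × 24.6 × 225) = 128.551 mm.
With β₁ = 0.85, c = a/β₁ = 128.551/0.85 = 151.2 mm.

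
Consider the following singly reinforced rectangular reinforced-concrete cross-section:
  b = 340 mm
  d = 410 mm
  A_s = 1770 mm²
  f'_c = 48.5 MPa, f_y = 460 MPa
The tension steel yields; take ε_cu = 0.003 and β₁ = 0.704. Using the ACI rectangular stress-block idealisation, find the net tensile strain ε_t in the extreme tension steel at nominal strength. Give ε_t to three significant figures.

ε_t ≈ 0.0119

a = A_s f_y/(0.85 f'_c b) = 58.09 mm.
β₁ = 0.704, so c = a/β₁ = 58.09/0.704 = 82.51 mm.
From the linear strain diagram with ε_cu = 0.003: ε_t = 0.003 (d − c)/c = 0.003 × (410 − 82.51)/82.51 = 0.0119.
Since ε_t ≥ 0.005, the section is tension-controlled.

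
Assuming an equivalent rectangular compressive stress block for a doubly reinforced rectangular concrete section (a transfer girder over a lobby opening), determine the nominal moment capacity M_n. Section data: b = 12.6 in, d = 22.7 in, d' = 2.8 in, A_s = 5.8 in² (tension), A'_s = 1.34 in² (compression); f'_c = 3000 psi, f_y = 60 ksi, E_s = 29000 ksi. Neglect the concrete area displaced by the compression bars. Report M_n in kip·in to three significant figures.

Assume both steels yield.
a = (A_s − A'_s) f_y/(0.85 f'_c b) = (5.8 − 1.34) × 60/(0.85 × 3 × 12.6) = 8.329 in.
c = a/β₁ = 8.329/0.85 = 9.799 in; ε'_s = 0.003(c − d')/c = 0.0021 ≥ ε_y = 0.0021, so the compression steel yields.
M_n = (A_s − A'_s) f_y (d − a/2) + A'_s f_y (d − d') = 267.6 × (22.7 − 4.1645) + 80.4 × (22.7 − 2.8) = 4960.1 + 1600.0 = 6560.1 kip·in.

M_n ≈ 6560 kip·in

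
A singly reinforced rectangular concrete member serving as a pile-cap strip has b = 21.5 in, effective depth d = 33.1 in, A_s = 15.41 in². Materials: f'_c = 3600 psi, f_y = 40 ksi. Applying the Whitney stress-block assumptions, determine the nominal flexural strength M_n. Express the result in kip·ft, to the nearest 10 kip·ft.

T = A_s f_y = 15.41 × 40 = 616.4 kips.
a = T/(0.85 f'_c b) = 616.4/(0.85 × 3.6 × 21.5) = 9.369 in.
M_n = T(d − a/2) = 616.4 × (33.1 − 4.6845) = 17515.3 kip·in = 17515.3/12 = 1459.61 kip·ft.

M_n ≈ 1460 kip·ft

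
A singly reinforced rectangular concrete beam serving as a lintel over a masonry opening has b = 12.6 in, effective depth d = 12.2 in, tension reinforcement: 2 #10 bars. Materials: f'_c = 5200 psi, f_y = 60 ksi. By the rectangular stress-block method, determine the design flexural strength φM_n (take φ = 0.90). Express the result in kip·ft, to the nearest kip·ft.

A_s = 2 × 1.27 = 2.54 in².
T = A_s f_y = 2.54 × 60 = 152.4 kips.
a = T/(0.85 f'_c b) = 152.4/(0.85 × 5.2 × 12.6) = 2.736 in.
M_n = T(d − a/2) = 152.4 × (12.2 − 1.368) = 1650.8 kip·in = 1650.8/12 = 137.57 kip·ft.
φM_n = 0.90 × 137.57 = 123.81 kip·ft.

φM_n ≈ 124 kip·ft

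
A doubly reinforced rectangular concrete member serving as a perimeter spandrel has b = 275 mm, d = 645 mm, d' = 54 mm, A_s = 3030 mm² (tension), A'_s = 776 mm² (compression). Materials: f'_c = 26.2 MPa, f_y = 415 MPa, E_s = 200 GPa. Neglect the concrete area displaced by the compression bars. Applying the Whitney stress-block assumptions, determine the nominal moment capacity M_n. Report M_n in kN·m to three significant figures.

Assume both tension and compression steel yield.
Net tension couple steel: A_s − A'_s = 2254 mm².
a = (A_s − A'_s) f_y / (0.85 f'_c b) = 935410/(0.85 × 26.2 × 275) = 152.74 mm.
c = a/β₁ = 152.74/0.85 = 179.69 mm; ε'_s = 0.003(c − d')/c = 0.0021 ≥ f_y/E_s = 0.0021, so compression steel does yield.
M_n = (A_s − A'_s) f_y (d − a/2) + A'_s f_y (d − d') = [935410 × (645 − 76.37) + 322040 × (645 − 54)] × 10⁻⁶ = 531.90 + 190.33 = 722.23 kN·m.

M_n ≈ 722 kN·m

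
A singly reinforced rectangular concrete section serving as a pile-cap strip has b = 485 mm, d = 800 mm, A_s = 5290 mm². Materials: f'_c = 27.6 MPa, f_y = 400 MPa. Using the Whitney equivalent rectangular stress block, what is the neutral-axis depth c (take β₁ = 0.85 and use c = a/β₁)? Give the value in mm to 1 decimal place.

c ≈ 218.8 mm

T = A_s f_y = 5290 × 400 = 2116000 N = 2116 kN.
Setting C = 0.85 f'_c a b equal to T: a = 2116000/(0.85 × 27.6 × 485) = 185.971 mm.
With β₁ = 0.85, c = a/β₁ = 185.971/0.85 = 218.8 mm.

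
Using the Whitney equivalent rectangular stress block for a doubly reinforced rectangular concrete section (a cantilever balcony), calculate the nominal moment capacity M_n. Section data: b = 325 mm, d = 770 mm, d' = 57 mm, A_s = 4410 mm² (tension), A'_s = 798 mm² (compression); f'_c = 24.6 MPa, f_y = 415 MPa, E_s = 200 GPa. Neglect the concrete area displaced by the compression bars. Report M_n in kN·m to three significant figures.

Assume both tension and compression steel yield.
Net tension couple steel: A_s − A'_s = 3612 mm².
a = (A_s − A'_s) f_y / (0.85 f'_c b) = 1498980/(0.85 × 24.6 × 325) = 220.58 mm.
c = a/β₁ = 220.58/0.85 = 259.51 mm; ε'_s = 0.003(c − d')/c = 0.0023 ≥ f_y/E_s = 0.0021, so compression steel does yield.
M_n = (A_s − A'_s) f_y (d − a/2) + A'_s f_y (d − d') = [1498980 × (770 − 110.29) + 331170 × (770 − 57)] × 10⁻⁶ = 988.89 + 236.12 = 1225.01 kN·m.

M_n ≈ 1230 kN·m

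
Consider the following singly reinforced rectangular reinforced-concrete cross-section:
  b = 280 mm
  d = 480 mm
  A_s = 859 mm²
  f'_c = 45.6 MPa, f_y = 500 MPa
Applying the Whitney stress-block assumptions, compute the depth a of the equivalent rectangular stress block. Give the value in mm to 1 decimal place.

a ≈ 39.6 mm

T = A_s f_y = 859 × 500 = 429500 N = 429.5 kN.
Setting C = 0.85 f'_c a b equal to T: a = 429500/(0.85 × 45.6 × 280) = 39.6 mm.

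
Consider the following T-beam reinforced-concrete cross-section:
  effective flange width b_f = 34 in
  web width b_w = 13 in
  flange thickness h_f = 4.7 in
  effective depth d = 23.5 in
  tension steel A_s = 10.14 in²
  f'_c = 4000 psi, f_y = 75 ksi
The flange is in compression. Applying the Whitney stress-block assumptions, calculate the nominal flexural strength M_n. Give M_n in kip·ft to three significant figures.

M_n ≈ 1250 kip·ft

Tension: T = A_s f_y = 10.14 × 75 = 760.5 kips.
Try a within the flange: a = T/(0.85 f'_c b_f) = 760.5/(0.85 × 4 × 34) = 6.579 in.
a = 6.579 > h_f = 4.7 in: the block extends into the web. Split into flange-overhang and web parts.
C_f = 0.85 f'_c (b_f − b_w) h_f = 0.85 × 4 × (34 − 13) × 4.7 = 335.6 kips.
Remaining web compression depth: a_w = (T − C_f)/(0.85 f'_c b_w) = (760.5 − 335.6)/(0.85 × 4 × 13) = 9.613 in.
M_n = C_f(d − h_f/2) + (T − C_f)(d − a_w/2) = 335.6 × (23.5 − 2.35) + 424.9 × (23.5 − 4.8065) = 7097.9 + 7942.9 = 15040.8 kip·in.
M_n = 15040.8/12 = 1253.40 kip·ft.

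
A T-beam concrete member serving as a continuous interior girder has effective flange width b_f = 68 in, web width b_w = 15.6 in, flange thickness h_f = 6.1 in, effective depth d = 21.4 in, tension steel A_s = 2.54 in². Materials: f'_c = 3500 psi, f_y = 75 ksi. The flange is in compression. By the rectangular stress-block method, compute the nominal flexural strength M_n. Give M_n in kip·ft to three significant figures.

Tension: T = A_s f_y = 2.54 × 75 = 190.5 kips.
Try a within the flange: a = T/(0.85 f'_c b_f) = 190.5/(0.85 × 3.5 × 68) = 0.942 in.
Since a = 0.942 ≤ h_f = 6.1 in, the stress block lies entirely in the flange; analyse as a rectangular beam of width b_f.
M_n = T(d − a/2) = 190.5 × (21.4 − 0.471) = 3987.0 kip·in.
M_n = 3987.0/12 = 332.25 kip·ft.

M_n ≈ 332 kip·ft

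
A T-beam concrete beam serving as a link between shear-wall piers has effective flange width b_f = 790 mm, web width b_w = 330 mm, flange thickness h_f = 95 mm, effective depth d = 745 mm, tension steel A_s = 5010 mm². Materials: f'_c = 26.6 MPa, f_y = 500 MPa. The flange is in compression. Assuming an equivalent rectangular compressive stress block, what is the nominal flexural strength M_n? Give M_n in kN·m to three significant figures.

Tension: T = A_s f_y = 5010 × 500 = 2505000 N.
Try a within the flange: a = T/(0.85 f'_c b_f) = 2505000/(0.85 × 26.6 × 790) = 140.24 mm.
a = 140.24 > h_f = 95 mm: the block extends into the web. Split into flange-overhang and web parts.
C_f = 0.85 f'_c (b_f − b_w) h_f = 0.85 × 26.6 × (790 − 330) × 95 = 988057 N.
Remaining web compression depth: a_w = (T − C_f)/(0.85 f'_c b_w) = (2505000 − 988057)/(0.85 × 26.6 × 330) = 203.31 mm.
M_n = C_f(d − h_f/2) + (T − C_f)(d − a_w/2) = 988057 × (745 − 47.5) + 1516943 × (745 − 101.655) = 689.17 + 975.92 = 1665.09 × 10⁶ N·mm.
M_n = 1665.09 kN·m.

M_n ≈ 1670 kN·m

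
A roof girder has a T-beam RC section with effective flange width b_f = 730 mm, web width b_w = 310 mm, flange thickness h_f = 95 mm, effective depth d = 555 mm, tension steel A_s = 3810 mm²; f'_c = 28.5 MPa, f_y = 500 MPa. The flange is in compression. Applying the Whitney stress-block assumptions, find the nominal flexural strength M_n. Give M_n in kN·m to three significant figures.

Tension: T = A_s f_y = 3810 × 500 = 1905000 N.
Try a within the flange: a = T/(0.85 f'_c b_f) = 1905000/(0.85 × 28.5 × 730) = 107.72 mm.
a = 107.72 > h_f = 95 mm: the block extends into the web. Split into flange-overhang and web parts.
C_f = 0.85 f'_c (b_f − b_w) h_f = 0.85 × 28.5 × (730 − 310) × 95 = 966578 N.
Remaining web compression depth: a_w = (T − C_f)/(0.85 f'_c b_w) = (1905000 − 966578)/(0.85 × 28.5 × 310) = 124.96 mm.
M_n = C_f(d − h_f/2) + (T − C_f)(d − a_w/2) = 966578 × (555 − 47.5) + 938422 × (555 − 62.48) = 490.54 + 462.19 = 952.73 × 10⁶ N·mm.
M_n = 952.73 kN·m.

M_n ≈ 953 kN·m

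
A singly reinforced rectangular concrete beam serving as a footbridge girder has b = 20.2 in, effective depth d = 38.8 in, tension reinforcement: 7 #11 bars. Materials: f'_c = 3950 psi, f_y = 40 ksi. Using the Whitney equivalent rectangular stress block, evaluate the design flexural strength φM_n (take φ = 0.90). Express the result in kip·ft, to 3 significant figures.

φM_n ≈ 1170 kip·ft

A_s = 7 × 1.56 = 10.92 in².
T = A_s f_y = 10.92 × 40 = 436.8 kips.
a = T/(0.85 f'_c b) = 436.8/(0.85 × 3.95 × 20.2) = 6.440 in.
M_n = T(d − a/2) = 436.8 × (38.8 − 3.22) = 15541.3 kip·in = 15541.3/12 = 1295.11 kip·ft.
φM_n = 0.90 × 1295.11 = 1165.60 kip·ft.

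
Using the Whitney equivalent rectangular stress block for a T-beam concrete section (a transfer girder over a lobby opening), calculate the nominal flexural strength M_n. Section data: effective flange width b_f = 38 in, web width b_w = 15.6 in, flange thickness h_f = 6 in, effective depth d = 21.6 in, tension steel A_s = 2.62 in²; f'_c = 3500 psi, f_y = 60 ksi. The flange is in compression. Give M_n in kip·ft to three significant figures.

Tension: T = A_s f_y = 2.62 × 60 = 157.2 kips.
Try a within the flange: a = T/(0.85 f'_c b_f) = 157.2/(0.85 × 3.5 × 38) = 1.391 in.
Since a = 1.391 ≤ h_f = 6 in, the stress block lies entirely in the flange; analyse as a rectangular beam of width b_f.
M_n = T(d − a/2) = 157.2 × (21.6 − 0.6955) = 3286.2 kip·in.
M_n = 3286.2/12 = 273.85 kip·ft.

M_n ≈ 274 kip·ft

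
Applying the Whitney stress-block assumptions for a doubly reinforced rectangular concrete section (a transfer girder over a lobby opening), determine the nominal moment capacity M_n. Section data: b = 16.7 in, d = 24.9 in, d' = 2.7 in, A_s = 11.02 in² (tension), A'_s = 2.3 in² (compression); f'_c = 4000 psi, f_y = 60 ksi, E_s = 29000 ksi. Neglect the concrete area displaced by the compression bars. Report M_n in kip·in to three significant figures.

M_n ≈ 13700 kip·in

Assume both steels yield.
a = (A_s − A'_s) f_y/(0.85 f'_c b) = (11.02 − 2.3) × 60/(0.85 × 4 × 16.7) = 9.215 in.
c = a/β₁ = 9.215/0.85 = 10.841 in; ε'_s = 0.003(c − d')/c = 0.0023 ≥ ε_y = 0.0021, so the compression steel yields.
M_n = (A_s − A'_s) f_y (d − a/2) + A'_s f_y (d − d') = 523.2 × (24.9 − 4.6075) + 138 × (24.9 − 2.7) = 10617.0 + 3063.6 = 13680.6 kip·in.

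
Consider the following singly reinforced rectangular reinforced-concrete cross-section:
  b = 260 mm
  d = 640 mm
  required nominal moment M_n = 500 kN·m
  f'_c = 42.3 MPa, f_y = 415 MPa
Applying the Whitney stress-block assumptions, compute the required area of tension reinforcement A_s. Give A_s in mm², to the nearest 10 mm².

With M_n = 0.85 f'_c a b (d − a/2), solve the quadratic for a:
a = d − √(d² − 2M_n/(0.85 f'_c b)) = 640 − √(640² − 2 × 500×10⁶/(0.85 × 42.3 × 260)) = 89.88 mm.
A_s = 0.85 f'_c a b / f_y = 0.85 × 42.3 × 89.88 × 260 / 415 = 2024.6 mm².

A_s ≈ 2020 mm²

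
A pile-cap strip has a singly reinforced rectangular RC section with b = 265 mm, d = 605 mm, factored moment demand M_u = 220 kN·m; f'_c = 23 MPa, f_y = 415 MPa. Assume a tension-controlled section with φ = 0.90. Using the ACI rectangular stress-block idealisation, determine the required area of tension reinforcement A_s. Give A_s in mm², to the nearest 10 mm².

A_s ≈ 1050 mm²

M_n = M_u/φ = 220/0.90 = 244.444 kN·m.
With M_n = 0.85 f'_c a b (d − a/2), solve the quadratic for a:
a = d − √(d² − 2M_n/(0.85 f'_c b)) = 605 − √(605² − 2 × 244.444×10⁶/(0.85 × 23 × 265)) = 83.79 mm.
A_s = 0.85 f'_c a b / f_y = 0.85 × 23 × 83.79 × 265 / 415 = 1046.0 mm².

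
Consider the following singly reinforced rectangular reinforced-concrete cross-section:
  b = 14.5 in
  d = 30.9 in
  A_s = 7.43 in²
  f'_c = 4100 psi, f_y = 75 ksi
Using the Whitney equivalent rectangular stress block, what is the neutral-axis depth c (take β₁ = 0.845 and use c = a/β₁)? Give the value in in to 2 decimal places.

T = A_s f_y = 7.43 × 75 = 557.25 kips.
a = T/(0.85 f'_c b) = 557.25/(0.85 × 4.1 × 14.5) = 11.0276 in.
With β₁ = 0.845, c = a/β₁ = 11.0276/0.845 = 13.05 in.

c ≈ 13.05 in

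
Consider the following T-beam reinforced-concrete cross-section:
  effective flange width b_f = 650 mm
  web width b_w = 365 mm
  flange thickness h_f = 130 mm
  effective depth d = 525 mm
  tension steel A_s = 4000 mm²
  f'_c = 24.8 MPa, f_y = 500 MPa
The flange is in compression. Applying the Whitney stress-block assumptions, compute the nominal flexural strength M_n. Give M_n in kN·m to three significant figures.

M_n ≈ 903 kN·m

Tension: T = A_s f_y = 4000 × 500 = 2000000 N.
Try a within the flange: a = T/(0.85 f'_c b_f) = 2000000/(0.85 × 24.8 × 650) = 145.96 mm.
a = 145.96 > h_f = 130 mm: the block extends into the web. Split into flange-overhang and web parts.
C_f = 0.85 f'_c (b_f − b_w) h_f = 0.85 × 24.8 × (650 − 365) × 130 = 781014 N.
Remaining web compression depth: a_w = (T − C_f)/(0.85 f'_c b_w) = (2000000 − 781014)/(0.85 × 24.8 × 365) = 158.43 mm.
M_n = C_f(d − h_f/2) + (T − C_f)(d − a_w/2) = 781014 × (525 − 65) + 1218986 × (525 − 79.215) = 359.27 + 543.41 = 902.68 × 10⁶ N·mm.
M_n = 902.68 kN·m.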